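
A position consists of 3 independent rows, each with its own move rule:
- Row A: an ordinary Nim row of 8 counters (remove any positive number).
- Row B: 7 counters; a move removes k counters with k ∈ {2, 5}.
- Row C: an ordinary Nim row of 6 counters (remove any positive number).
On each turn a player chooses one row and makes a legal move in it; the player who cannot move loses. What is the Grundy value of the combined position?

14

Row A is a plain Nim row of size 8, so its Grundy value is 8.
Grundy values for row B (subtraction set {2, 5}):
k:     0  1  2  3  4  5  6  7
g(k):  0  0  1  1  0  2  1  0
So g(7) = 0.
Row C is a plain Nim row of size 6, so its Grundy value is 6.
The value of a disjunctive sum is the nim-sum of the parts.
Combined value = 8 XOR 0 XOR 6 = 14.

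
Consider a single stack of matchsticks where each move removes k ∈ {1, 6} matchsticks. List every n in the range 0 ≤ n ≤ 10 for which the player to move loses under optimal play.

0, 2, 4, 7, 9

Build the Grundy sequence with g(k) = mex{g(k−s) : s ∈ {1, 6}, s ≤ k}:
g(0) = mex{} = 0
g(1) = mex{0} = 1
g(2) = mex{1} = 0
g(3) = mex{0} = 1
g(4) = mex{1} = 0
g(5) = mex{0} = 1
g(6) = mex{0,1} = 2
g(7) = mex{1,2} = 0
g(8) = mex{0} = 1
g(9) = mex{1} = 0
g(10) = mex{0} = 1
The P-positions (g = 0) in 0..10 are 0, 2, 4, 7, 9.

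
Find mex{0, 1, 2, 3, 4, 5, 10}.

The values 0, 1, 2, 3, 4, 5 are all present; 6 is the first non-negative integer missing from the set.

6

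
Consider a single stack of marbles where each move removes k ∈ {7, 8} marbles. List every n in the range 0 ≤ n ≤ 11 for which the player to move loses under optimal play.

0, 1, 2, 3, 4, 5, 6

Grundy values for subtraction set {7, 8}:
k:     0  1  2  3  4  5  6  7  8  9 10 11
g(k):  0  0  0  0  0  0  0  1  1  1  1  1
The P-positions (g = 0) in 0..11 are 0, 1, 2, 3, 4, 5, 6.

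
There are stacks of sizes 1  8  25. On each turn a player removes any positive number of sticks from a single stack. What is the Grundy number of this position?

16

Nim-sum: 1 ⊕ 8 ⊕ 25 = 16.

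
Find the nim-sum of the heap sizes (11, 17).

26

Compute the nim-sum pairwise:
11 XOR 17 = 26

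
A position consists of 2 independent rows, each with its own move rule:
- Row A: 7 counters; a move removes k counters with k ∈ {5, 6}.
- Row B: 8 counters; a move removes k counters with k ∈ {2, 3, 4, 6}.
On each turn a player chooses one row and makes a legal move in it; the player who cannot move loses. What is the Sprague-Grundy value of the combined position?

For row A, compute g(0), g(1), … with moves {5, 6}:
k:     0  1  2  3  4  5  6  7
g(k):  0  0  0  0  0  1  1  1
So g(7) = 1.
For row B, compute g(0), g(1), … with moves {2, 3, 4, 6}:
k:     0  1  2  3  4  5  6  7  8
g(k):  0  0  1  1  2  2  3  3  0
So g(8) = 0.
The value of a disjunctive sum is the nim-sum of the parts.
Combined value = 1 XOR 0 = 1.

1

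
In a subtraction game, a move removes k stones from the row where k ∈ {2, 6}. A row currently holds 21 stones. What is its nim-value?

0

Build the Grundy sequence with g(k) = mex{g(k−s) : s ∈ {2, 6}, s ≤ k}:
k:     0  1  2  3  4  5  6  7  8  9 10 11 12 13 14 15 16 17 18 19 20 21
g(k):  0  0  1  1  0  0  1  1  0  0  1  1  0  0  1  1  0  0  1  1  0  0
So g(21) = 0.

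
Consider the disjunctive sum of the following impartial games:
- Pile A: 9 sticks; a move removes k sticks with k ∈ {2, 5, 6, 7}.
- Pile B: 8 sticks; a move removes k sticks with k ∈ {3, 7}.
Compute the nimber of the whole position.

0

For pile A, compute g(0), g(1), … with moves {2, 5, 6, 7}:
g(0) = mex{} = 0
g(1) = mex{} = 0
g(2) = mex{0} = 1
g(3) = mex{0} = 1
g(4) = mex{1} = 0
g(5) = mex{0,1} = 2
g(6) = mex{0} = 1
g(7) = mex{0,1,2} = 3
g(8) = mex{0,1} = 2
g(9) = mex{0,1,3} = 2
So g(9) = 2.
Build the Grundy sequence for pile B with g(k) = mex{g(k−s) : s ∈ {3, 7}, s ≤ k}:
g(0) = mex{} = 0
g(1) = mex{} = 0
g(2) = mex{} = 0
g(3) = mex{0} = 1
g(4) = mex{0} = 1
g(5) = mex{0} = 1
g(6) = mex{1} = 0
g(7) = mex{0,1} = 2
g(8) = mex{0,1} = 2
So g(8) = 2.
The value of a disjunctive sum is the nim-sum of the parts.
Combined value = 2 XOR 2 = 0.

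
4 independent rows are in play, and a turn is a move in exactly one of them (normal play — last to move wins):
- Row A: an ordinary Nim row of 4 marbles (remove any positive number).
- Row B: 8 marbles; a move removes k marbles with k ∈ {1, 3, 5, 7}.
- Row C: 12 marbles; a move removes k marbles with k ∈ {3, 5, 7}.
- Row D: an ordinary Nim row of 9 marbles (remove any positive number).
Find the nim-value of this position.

13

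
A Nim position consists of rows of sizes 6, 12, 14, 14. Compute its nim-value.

Compute the nim-sum pairwise:
6 XOR 12 = 10
10 XOR 14 = 4
4 XOR 14 = 10

10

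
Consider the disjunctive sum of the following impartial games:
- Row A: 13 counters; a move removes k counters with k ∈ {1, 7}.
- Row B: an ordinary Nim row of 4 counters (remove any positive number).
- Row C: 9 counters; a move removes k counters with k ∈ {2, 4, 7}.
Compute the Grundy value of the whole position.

5

Grundy values for row A (subtraction set {1, 7}):
k:     0  1  2  3  4  5  6  7  8  9 10 11 12 13
g(k):  0  1  0  1  0  1  0  1  0  1  0  1  0  1
So g(13) = 1.
Row B is a plain Nim row of size 4, so its Grundy value is 4.
Build the Grundy sequence for row C with g(k) = mex{g(k−s) : s ∈ {2, 4, 7}, s ≤ k}:
k:     0  1  2  3  4  5  6  7  8  9
g(k):  0  0  1  1  2  2  0  3  1  0
So g(9) = 0.
By the Sprague-Grundy theorem, the Grundy value of a sum of independent games is the XOR of the component values.
Combined value = 1 ⊕ 4 ⊕ 0 = 5.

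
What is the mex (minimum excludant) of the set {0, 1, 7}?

The values 0, 1 are all present; 2 is the first non-negative integer missing from the set.

2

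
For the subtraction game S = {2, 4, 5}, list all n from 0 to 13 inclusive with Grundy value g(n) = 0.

Build the Grundy sequence with g(k) = mex{g(k−s) : s ∈ {2, 4, 5}, s ≤ k}:
k:     0  1  2  3  4  5  6  7  8  9 10 11 12 13
g(k):  0  0  1  1  2  2  3  0  0  1  1  2  2  3
The P-positions (g = 0) in 0..13 are 0, 1, 7, 8.

0, 1, 7, 8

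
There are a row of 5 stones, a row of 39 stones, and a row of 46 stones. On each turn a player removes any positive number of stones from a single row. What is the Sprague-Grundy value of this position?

Nim-sum: 5 ^ 39 ^ 46 = 12.

12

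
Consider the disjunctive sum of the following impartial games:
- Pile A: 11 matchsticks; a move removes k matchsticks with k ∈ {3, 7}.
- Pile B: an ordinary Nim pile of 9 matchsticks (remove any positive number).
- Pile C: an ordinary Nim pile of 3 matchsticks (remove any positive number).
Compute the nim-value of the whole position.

Build the Grundy sequence for pile A with g(k) = mex{g(k−s) : s ∈ {3, 7}, s ≤ k}:
g(0) = mex{} = 0
g(1) = mex{} = 0
g(2) = mex{} = 0
g(3) = mex{0} = 1
g(4) = mex{0} = 1
g(5) = mex{0} = 1
g(6) = mex{1} = 0
g(7) = mex{0,1} = 2
g(8) = mex{0,1} = 2
g(9) = mex{0} = 1
g(10) = mex{1,2} = 0
g(11) = mex{1,2} = 0
So g(11) = 0.
Pile B is a plain Nim pile of size 9, so its Grundy value is 9.
Pile C is a plain Nim pile of size 3, so its Grundy value is 3.
By the Sprague-Grundy theorem, the Grundy value of a sum of independent games is the XOR of the component values.
Combined value = 0 ⊕ 9 ⊕ 3 = 10.

10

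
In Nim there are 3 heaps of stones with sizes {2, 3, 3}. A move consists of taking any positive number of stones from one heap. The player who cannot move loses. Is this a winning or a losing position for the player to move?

Winning position

Compute the nim-sum pairwise:
2 XOR 3 = 1
1 XOR 3 = 2
The nim-sum is 2 ≠ 0, so this is an N-position: the player to move can win.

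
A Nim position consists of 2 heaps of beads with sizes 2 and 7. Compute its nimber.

Nim-sum: 2 ⊕ 7 = 5.

5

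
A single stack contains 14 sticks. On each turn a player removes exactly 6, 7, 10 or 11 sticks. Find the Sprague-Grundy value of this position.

2

Grundy values for subtraction set {6, 7, 10, 11}:
k:     0  1  2  3  4  5  6  7  8  9 10 11 12 13 14
g(k):  0  0  0  0  0  0  1  1  1  1  1  1  2  2  2
So g(14) = 2.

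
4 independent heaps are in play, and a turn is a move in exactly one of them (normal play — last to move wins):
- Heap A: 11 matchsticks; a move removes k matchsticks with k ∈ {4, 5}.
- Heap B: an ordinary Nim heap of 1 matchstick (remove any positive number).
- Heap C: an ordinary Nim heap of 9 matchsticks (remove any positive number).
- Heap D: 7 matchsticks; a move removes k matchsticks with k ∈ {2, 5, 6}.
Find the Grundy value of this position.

11

For heap A, compute g(0), g(1), … with moves {4, 5}:
g(0) = mex{} = 0
g(1) = mex{} = 0
g(2) = mex{} = 0
g(3) = mex{} = 0
g(4) = mex{0} = 1
g(5) = mex{0} = 1
g(6) = mex{0} = 1
g(7) = mex{0} = 1
g(8) = mex{0,1} = 2
g(9) = mex{1} = 0
g(10) = mex{1} = 0
g(11) = mex{1} = 0
So g(11) = 0.
Heap B is a plain Nim heap of size 1, so its Grundy value is 1.
Heap C is a plain Nim heap of size 9, so its Grundy value is 9.
For heap D, compute g(0), g(1), … with moves {2, 5, 6}:
k:     0  1  2  3  4  5  6  7
g(k):  0  0  1  1  0  2  1  3
So g(7) = 3.
The value of a disjunctive sum is the nim-sum of the parts.
Combined value = 0 ⊕ 1 ⊕ 9 ⊕ 3 = 11.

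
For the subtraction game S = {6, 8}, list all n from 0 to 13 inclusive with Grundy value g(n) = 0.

0, 1, 2, 3, 4, 5

Compute g(0), g(1), … for moves {6, 8}:
k:     0  1  2  3  4  5  6  7  8  9 10 11 12 13
g(k):  0  0  0  0  0  0  1  1  1  1  1  1  2  2
The P-positions (g = 0) in 0..13 are 0, 1, 2, 3, 4, 5.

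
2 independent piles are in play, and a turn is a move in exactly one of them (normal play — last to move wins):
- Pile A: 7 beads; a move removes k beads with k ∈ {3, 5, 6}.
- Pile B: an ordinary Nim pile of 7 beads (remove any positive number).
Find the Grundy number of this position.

5

For pile A, compute g(0), g(1), … with moves {3, 5, 6}:
k:     0  1  2  3  4  5  6  7
g(k):  0  0  0  1  1  1  2  2
So g(7) = 2.
Pile B is a plain Nim pile of size 7, so its Grundy value is 7.
By the Sprague-Grundy theorem, the Grundy value of a sum of independent games is the XOR of the component values.
Combined value = 2 XOR 7 = 5.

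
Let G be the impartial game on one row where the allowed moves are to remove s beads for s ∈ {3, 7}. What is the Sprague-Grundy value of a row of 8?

2

Compute g(0), g(1), … for moves {3, 7}:
g(0) = mex{} = 0
g(1) = mex{} = 0
g(2) = mex{} = 0
g(3) = mex{0} = 1
g(4) = mex{0} = 1
g(5) = mex{0} = 1
g(6) = mex{1} = 0
g(7) = mex{0,1} = 2
g(8) = mex{0,1} = 2
So g(8) = 2.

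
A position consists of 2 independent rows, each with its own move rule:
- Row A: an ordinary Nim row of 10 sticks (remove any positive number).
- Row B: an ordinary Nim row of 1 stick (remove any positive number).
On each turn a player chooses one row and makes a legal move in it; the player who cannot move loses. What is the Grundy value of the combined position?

11

Row A is a plain Nim row of size 10, so its Grundy value is 10.
Row B is a plain Nim row of size 1, so its Grundy value is 1.
The value of a disjunctive sum is the nim-sum of the parts.
Combined value = 10 XOR 1 = 11.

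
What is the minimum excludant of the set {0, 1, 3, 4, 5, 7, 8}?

2

The values 0, 1 are all present; 2 is the first non-negative integer missing from the set.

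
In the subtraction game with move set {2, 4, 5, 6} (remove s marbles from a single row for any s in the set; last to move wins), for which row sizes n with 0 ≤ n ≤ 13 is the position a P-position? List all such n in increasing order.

0, 1, 8, 9

Compute g(0), g(1), … for moves {2, 4, 5, 6}:
k:     0  1  2  3  4  5  6  7  8  9 10 11 12 13
g(k):  0  0  1  1  2  2  3  3  0  0  1  1  2  2
The P-positions (g = 0) in 0..13 are 0, 1, 8, 9.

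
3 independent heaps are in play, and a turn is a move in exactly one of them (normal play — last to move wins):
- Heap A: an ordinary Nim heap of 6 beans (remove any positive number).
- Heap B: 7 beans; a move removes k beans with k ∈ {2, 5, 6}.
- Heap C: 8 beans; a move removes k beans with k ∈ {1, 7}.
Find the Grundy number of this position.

5

Heap A is a plain Nim heap of size 6, so its Grundy value is 6.
Build the Grundy sequence for heap B with g(k) = mex{g(k−s) : s ∈ {2, 5, 6}, s ≤ k}:
g(0) = mex{} = 0
g(1) = mex{} = 0
g(2) = mex{0} = 1
g(3) = mex{0} = 1
g(4) = mex{1} = 0
g(5) = mex{0,1} = 2
g(6) = mex{0} = 1
g(7) = mex{0,1,2} = 3
So g(7) = 3.
Grundy values for heap C (subtraction set {1, 7}):
g(0) = mex{} = 0
g(1) = mex{0} = 1
g(2) = mex{1} = 0
g(3) = mex{0} = 1
g(4) = mex{1} = 0
g(5) = mex{0} = 1
g(6) = mex{1} = 0
g(7) = mex{0} = 1
g(8) = mex{1} = 0
So g(8) = 0.
The value of a disjunctive sum is the nim-sum of the parts.
Combined value = 6 ⊕ 3 ⊕ 0 = 5.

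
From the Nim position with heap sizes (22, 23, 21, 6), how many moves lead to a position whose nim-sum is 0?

3

Compute the nim-sum pairwise:
22 ⊕ 23 = 1
1 ⊕ 21 = 20
20 ⊕ 6 = 18
The overall nim-sum is X = 18. A heap of size p has a winning move iff p XOR X < p (reduce it to p XOR X).
  22: 22 XOR 18 = 4 < 22 — winning move (to 4).
  23: 23 XOR 18 = 5 < 23 — winning move (to 5).
  21: 21 XOR 18 = 7 < 21 — winning move (to 7).
  6: 6 XOR 18 = 20 ≥ 6 — no move.
That gives 3 winning moves.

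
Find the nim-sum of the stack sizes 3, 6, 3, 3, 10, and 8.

Bitwise XOR of the heap sizes:
  0011  (3)
  0110  (6)
  0011  (3)
  0011  (3)
  1010  (10)
  1000  (8)
  ----
  0111  (7)

7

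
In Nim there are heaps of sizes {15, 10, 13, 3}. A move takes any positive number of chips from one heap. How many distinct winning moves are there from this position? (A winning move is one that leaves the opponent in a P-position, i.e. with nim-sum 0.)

Compute the nim-sum pairwise:
15 ^ 10 = 5
5 ^ 13 = 8
8 ^ 3 = 11
The overall nim-sum is X = 11. A heap of size p has a winning move iff p XOR X < p (reduce it to p XOR X).
  15: 15 XOR 11 = 4 < 15 — winning move (to 4).
  10: 10 XOR 11 = 1 < 10 — winning move (to 1).
  13: 13 XOR 11 = 6 < 13 — winning move (to 6).
  3: 3 XOR 11 = 8 ≥ 3 — no move.
That gives 3 winning moves.

3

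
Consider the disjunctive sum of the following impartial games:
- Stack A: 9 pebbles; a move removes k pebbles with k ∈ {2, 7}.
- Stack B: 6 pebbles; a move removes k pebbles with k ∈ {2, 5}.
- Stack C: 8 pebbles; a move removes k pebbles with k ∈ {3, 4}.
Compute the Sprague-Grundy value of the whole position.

For stack A, compute g(0), g(1), … with moves {2, 7}:
k:     0  1  2  3  4  5  6  7  8  9
g(k):  0  0  1  1  0  0  1  1  2  0
So g(9) = 0.
Build the Grundy sequence for stack B with g(k) = mex{g(k−s) : s ∈ {2, 5}, s ≤ k}:
k:     0  1  2  3  4  5  6
g(k):  0  0  1  1  0  2  1
So g(6) = 1.
For stack C, compute g(0), g(1), … with moves {3, 4}:
g(0) = mex{} = 0
g(1) = mex{} = 0
g(2) = mex{} = 0
g(3) = mex{0} = 1
g(4) = mex{0} = 1
g(5) = mex{0} = 1
g(6) = mex{0,1} = 2
g(7) = mex{1} = 0
g(8) = mex{1} = 0
So g(8) = 0.
The value of a disjunctive sum is the nim-sum of the parts.
Combined value = 0 ⊕ 1 ⊕ 0 = 1.

1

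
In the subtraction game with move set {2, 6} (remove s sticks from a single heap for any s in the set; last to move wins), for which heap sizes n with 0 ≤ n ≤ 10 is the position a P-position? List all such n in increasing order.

0, 1, 4, 5, 8, 9

Build the Grundy sequence with g(k) = mex{g(k−s) : s ∈ {2, 6}, s ≤ k}:
g(0) = mex{} = 0
g(1) = mex{} = 0
g(2) = mex{0} = 1
g(3) = mex{0} = 1
g(4) = mex{1} = 0
g(5) = mex{1} = 0
g(6) = mex{0} = 1
g(7) = mex{0} = 1
g(8) = mex{1} = 0
g(9) = mex{1} = 0
g(10) = mex{0} = 1
The P-positions (g = 0) in 0..10 are 0, 1, 4, 5, 8, 9.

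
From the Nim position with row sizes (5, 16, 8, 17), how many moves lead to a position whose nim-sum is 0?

1

Compute the nim-sum pairwise:
5 XOR 16 = 21
21 XOR 8 = 29
29 XOR 17 = 12
The overall nim-sum is X = 12. A row of size p has a winning move iff p XOR X < p (reduce it to p XOR X).
  5: 5 XOR 12 = 9 ≥ 5 — no move.
  16: 16 XOR 12 = 28 ≥ 16 — no move.
  8: 8 XOR 12 = 4 < 8 — winning move (to 4).
  17: 17 XOR 12 = 29 ≥ 17 — no move.
That gives 1 winning move.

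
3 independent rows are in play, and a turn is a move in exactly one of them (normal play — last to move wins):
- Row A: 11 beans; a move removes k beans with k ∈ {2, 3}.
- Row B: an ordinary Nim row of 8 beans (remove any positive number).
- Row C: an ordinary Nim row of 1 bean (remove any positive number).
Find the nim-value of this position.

9

Grundy values for row A (subtraction set {2, 3}):
k:     0  1  2  3  4  5  6  7  8  9 10 11
g(k):  0  0  1  1  2  0  0  1  1  2  0  0
So g(11) = 0.
Row B is a plain Nim row of size 8, so its Grundy value is 8.
Row C is a plain Nim row of size 1, so its Grundy value is 1.
By the Sprague-Grundy theorem, the Grundy value of a sum of independent games is the XOR of the component values.
Combined value = 0 XOR 8 XOR 1 = 9.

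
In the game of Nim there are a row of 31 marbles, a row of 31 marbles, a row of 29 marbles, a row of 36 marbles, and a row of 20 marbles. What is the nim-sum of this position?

Write each in binary and XOR column by column:
  011111  (31)
  011111  (31)
  011101  (29)
  100100  (36)
  010100  (20)
  ------
  101101  (45)

45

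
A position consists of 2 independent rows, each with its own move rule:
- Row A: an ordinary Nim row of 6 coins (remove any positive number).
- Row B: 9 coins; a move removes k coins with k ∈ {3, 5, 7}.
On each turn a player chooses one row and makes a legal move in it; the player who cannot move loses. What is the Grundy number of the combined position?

Row A is a plain Nim row of size 6, so its Grundy value is 6.
Grundy values for row B (subtraction set {3, 5, 7}):
g(0) = mex{} = 0
g(1) = mex{} = 0
g(2) = mex{} = 0
g(3) = mex{0} = 1
g(4) = mex{0} = 1
g(5) = mex{0} = 1
g(6) = mex{0,1} = 2
g(7) = mex{0,1} = 2
g(8) = mex{0,1} = 2
g(9) = mex{0,1,2} = 3
So g(9) = 3.
By the Sprague-Grundy theorem, the Grundy value of a sum of independent games is the XOR of the component values.
Combined value = 6 XOR 3 = 5.

5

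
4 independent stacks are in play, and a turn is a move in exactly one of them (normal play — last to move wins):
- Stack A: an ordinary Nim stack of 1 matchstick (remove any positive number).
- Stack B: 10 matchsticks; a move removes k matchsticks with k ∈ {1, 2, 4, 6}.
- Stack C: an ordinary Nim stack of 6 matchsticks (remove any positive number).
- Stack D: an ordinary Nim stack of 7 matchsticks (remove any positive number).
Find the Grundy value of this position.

2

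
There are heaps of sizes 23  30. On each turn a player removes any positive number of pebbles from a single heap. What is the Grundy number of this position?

9

Nim-sum: 23 ^ 30 = 9.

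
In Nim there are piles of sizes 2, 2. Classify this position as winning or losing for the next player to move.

Losing position

Compute the nim-sum pairwise:
2 XOR 2 = 0
The nim-sum is 0, so this is a P-position: the player to move is in a losing position under optimal play.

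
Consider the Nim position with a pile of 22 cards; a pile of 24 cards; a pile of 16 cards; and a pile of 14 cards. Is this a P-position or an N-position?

N-position

Bitwise XOR of the heap sizes:
  10110  (22)
  11000  (24)
  10000  (16)
  01110  (14)
  -----
  10000  (16)
The nim-sum is 16 ≠ 0, so this is an N-position: the player to move can win.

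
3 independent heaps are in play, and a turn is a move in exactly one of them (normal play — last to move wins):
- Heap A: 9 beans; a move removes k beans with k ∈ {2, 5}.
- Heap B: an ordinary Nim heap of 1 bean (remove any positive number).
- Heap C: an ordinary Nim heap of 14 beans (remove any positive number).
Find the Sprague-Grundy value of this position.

14

For heap A, compute g(0), g(1), … with moves {2, 5}:
k:     0  1  2  3  4  5  6  7  8  9
g(k):  0  0  1  1  0  2  1  0  0  1
So g(9) = 1.
Heap B is a plain Nim heap of size 1, so its Grundy value is 1.
Heap C is a plain Nim heap of size 14, so its Grundy value is 14.
The value of a disjunctive sum is the nim-sum of the parts.
Combined value = 1 XOR 1 XOR 14 = 14.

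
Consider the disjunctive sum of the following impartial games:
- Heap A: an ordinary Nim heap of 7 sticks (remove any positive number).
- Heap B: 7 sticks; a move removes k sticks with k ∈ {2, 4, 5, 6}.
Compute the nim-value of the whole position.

4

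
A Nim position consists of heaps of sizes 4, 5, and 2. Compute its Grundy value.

3

Write each in binary and XOR column by column:
  100  (4)
  101  (5)
  010  (2)
  ---
  011  (3)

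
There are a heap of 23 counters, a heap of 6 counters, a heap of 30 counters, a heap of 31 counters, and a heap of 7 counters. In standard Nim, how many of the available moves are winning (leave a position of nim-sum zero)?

3

Bitwise XOR of the heap sizes:
  10111  (23)
  00110  (6)
  11110  (30)
  11111  (31)
  00111  (7)
  -----
  10111  (23)
The overall nim-sum is X = 23. A heap of size p has a winning move iff p XOR X < p (reduce it to p XOR X).
  23: 23 XOR 23 = 0 < 23 — winning move (to 0).
  6: 6 XOR 23 = 17 ≥ 6 — no move.
  30: 30 XOR 23 = 9 < 30 — winning move (to 9).
  31: 31 XOR 23 = 8 < 31 — winning move (to 8).
  7: 7 XOR 23 = 16 ≥ 7 — no move.
That gives 3 winning moves.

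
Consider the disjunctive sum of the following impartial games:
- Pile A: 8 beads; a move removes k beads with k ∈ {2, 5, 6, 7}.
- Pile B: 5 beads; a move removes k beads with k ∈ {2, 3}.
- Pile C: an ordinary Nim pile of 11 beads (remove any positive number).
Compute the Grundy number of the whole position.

9

Grundy values for pile A (subtraction set {2, 5, 6, 7}):
g(0) = mex{} = 0
g(1) = mex{} = 0
g(2) = mex{0} = 1
g(3) = mex{0} = 1
g(4) = mex{1} = 0
g(5) = mex{0,1} = 2
g(6) = mex{0} = 1
g(7) = mex{0,1,2} = 3
g(8) = mex{0,1} = 2
So g(8) = 2.
Grundy values for pile B (subtraction set {2, 3}):
g(0) = mex{} = 0
g(1) = mex{} = 0
g(2) = mex{0} = 1
g(3) = mex{0} = 1
g(4) = mex{0,1} = 2
g(5) = mex{1} = 0
So g(5) = 0.
Pile C is a plain Nim pile of size 11, so its Grundy value is 11.
The value of a disjunctive sum is the nim-sum of the parts.
Combined value = 2 XOR 0 XOR 11 = 9.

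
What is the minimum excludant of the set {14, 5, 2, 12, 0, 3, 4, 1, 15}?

6

The values 0, 1, 2, 3, 4, 5 are all present; 6 is the first non-negative integer missing from the set.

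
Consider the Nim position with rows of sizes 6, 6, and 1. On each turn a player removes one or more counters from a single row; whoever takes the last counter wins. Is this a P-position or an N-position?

N-position

Compute the nim-sum pairwise:
6 XOR 6 = 0
0 XOR 1 = 1
The nim-sum is 1 ≠ 0, so this is an N-position: the player to move can win.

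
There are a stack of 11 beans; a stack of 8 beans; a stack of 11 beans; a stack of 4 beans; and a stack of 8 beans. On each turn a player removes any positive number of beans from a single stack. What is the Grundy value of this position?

4

Compute the nim-sum pairwise:
11 XOR 8 = 3
3 XOR 11 = 8
8 XOR 4 = 12
12 XOR 8 = 4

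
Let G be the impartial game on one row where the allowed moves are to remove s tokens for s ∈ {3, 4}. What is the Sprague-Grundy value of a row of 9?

0

Compute g(0), g(1), … for moves {3, 4}:
g(0) = mex{} = 0
g(1) = mex{} = 0
g(2) = mex{} = 0
g(3) = mex{0} = 1
g(4) = mex{0} = 1
g(5) = mex{0} = 1
g(6) = mex{0,1} = 2
g(7) = mex{1} = 0
g(8) = mex{1} = 0
g(9) = mex{1,2} = 0
So g(9) = 0.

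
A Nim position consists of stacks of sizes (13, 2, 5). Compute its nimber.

10

In binary:
  1101  (13)
  0010  (2)
  0101  (5)
  ----
  1010  (10)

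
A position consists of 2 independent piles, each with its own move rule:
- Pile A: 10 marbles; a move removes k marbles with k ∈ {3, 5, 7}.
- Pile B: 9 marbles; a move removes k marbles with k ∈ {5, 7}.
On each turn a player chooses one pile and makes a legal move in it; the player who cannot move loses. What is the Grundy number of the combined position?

1

Grundy values for pile A (subtraction set {3, 5, 7}):
k:     0  1  2  3  4  5  6  7  8  9 10
g(k):  0  0  0  1  1  1  2  2  2  3  0
So g(10) = 0.
Build the Grundy sequence for pile B with g(k) = mex{g(k−s) : s ∈ {5, 7}, s ≤ k}:
g(0) = mex{} = 0
g(1) = mex{} = 0
g(2) = mex{} = 0
g(3) = mex{} = 0
g(4) = mex{} = 0
g(5) = mex{0} = 1
g(6) = mex{0} = 1
g(7) = mex{0} = 1
g(8) = mex{0} = 1
g(9) = mex{0} = 1
So g(9) = 1.
The value of a disjunctive sum is the nim-sum of the parts.
Combined value = 0 XOR 1 = 1.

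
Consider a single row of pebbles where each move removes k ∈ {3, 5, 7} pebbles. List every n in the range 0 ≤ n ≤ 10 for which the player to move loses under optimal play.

0, 1, 2, 10

Build the Grundy sequence with g(k) = mex{g(k−s) : s ∈ {3, 5, 7}, s ≤ k}:
k:     0  1  2  3  4  5  6  7  8  9 10
g(k):  0  0  0  1  1  1  2  2  2  3  0
The P-positions (g = 0) in 0..10 are 0, 1, 2, 10.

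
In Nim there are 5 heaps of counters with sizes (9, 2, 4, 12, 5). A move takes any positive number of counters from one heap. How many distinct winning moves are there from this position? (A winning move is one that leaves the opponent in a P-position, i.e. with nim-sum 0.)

3

Write each in binary and XOR column by column:
  1001  (9)
  0010  (2)
  0100  (4)
  1100  (12)
  0101  (5)
  ----
  0110  (6)
The overall nim-sum is X = 6. A heap of size p has a winning move iff p XOR X < p (reduce it to p XOR X).
  9: 9 XOR 6 = 15 ≥ 9 — no move.
  2: 2 XOR 6 = 4 ≥ 2 — no move.
  4: 4 XOR 6 = 2 < 4 — winning move (to 2).
  12: 12 XOR 6 = 10 < 12 — winning move (to 10).
  5: 5 XOR 6 = 3 < 5 — winning move (to 3).
That gives 3 winning moves.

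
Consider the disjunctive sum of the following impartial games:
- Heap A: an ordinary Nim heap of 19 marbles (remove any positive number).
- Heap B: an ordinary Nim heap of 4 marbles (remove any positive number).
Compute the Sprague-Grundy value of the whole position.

23

Heap A is a plain Nim heap of size 19, so its Grundy value is 19.
Heap B is a plain Nim heap of size 4, so its Grundy value is 4.
The value of a disjunctive sum is the nim-sum of the parts.
Combined value = 19 XOR 4 = 23.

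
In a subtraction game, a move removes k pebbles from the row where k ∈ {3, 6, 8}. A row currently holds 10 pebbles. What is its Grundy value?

Compute g(0), g(1), … for moves {3, 6, 8}:
k:     0  1  2  3  4  5  6  7  8  9 10
g(k):  0  0  0  1  1  1  2  2  2  3  3
So g(10) = 3.

3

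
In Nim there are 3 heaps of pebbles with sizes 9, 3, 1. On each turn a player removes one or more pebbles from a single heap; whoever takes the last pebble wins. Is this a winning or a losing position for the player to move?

Winning position

Nim-sum: 9 XOR 3 XOR 1 = 11.
The nim-sum is 11 ≠ 0, so this is an N-position: the player to move can win.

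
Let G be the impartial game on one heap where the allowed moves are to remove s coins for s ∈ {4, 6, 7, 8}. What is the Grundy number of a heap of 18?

Compute g(0), g(1), … for moves {4, 6, 7, 8}:
k:     0  1  2  3  4  5  6  7  8  9 10 11 12 13 14 15 16 17 18
g(k):  0  0  0  0  1  1  1  1  2  2  2  2  0  0  0  0  1  1  1
So g(18) = 1.

1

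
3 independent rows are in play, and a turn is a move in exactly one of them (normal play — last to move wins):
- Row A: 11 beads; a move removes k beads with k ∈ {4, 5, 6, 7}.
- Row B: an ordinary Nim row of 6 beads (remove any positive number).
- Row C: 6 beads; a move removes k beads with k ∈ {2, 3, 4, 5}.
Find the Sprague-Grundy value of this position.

Build the Grundy sequence for row A with g(k) = mex{g(k−s) : s ∈ {4, 5, 6, 7}, s ≤ k}:
g(0) = mex{} = 0
g(1) = mex{} = 0
g(2) = mex{} = 0
g(3) = mex{} = 0
g(4) = mex{0} = 1
g(5) = mex{0} = 1
g(6) = mex{0} = 1
g(7) = mex{0} = 1
g(8) = mex{0,1} = 2
g(9) = mex{0,1} = 2
g(10) = mex{0,1} = 2
g(11) = mex{1} = 0
So g(11) = 0.
Row B is a plain Nim row of size 6, so its Grundy value is 6.
Build the Grundy sequence for row C with g(k) = mex{g(k−s) : s ∈ {2, 3, 4, 5}, s ≤ k}:
k:     0  1  2  3  4  5  6
g(k):  0  0  1  1  2  2  3
So g(6) = 3.
The value of a disjunctive sum is the nim-sum of the parts.
Combined value = 0 ⊕ 6 ⊕ 3 = 5.

5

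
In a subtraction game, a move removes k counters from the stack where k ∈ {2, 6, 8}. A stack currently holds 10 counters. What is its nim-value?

Build the Grundy sequence with g(k) = mex{g(k−s) : s ∈ {2, 6, 8}, s ≤ k}:
g(0) = mex{} = 0
g(1) = mex{} = 0
g(2) = mex{0} = 1
g(3) = mex{0} = 1
g(4) = mex{1} = 0
g(5) = mex{1} = 0
g(6) = mex{0} = 1
g(7) = mex{0} = 1
g(8) = mex{0,1} = 2
g(9) = mex{0,1} = 2
g(10) = mex{0,1,2} = 3
So g(10) = 3.

3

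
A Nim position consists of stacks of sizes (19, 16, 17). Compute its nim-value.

18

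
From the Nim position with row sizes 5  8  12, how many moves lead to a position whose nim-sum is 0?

Compute the nim-sum pairwise:
5 ⊕ 8 = 13
13 ⊕ 12 = 1
The overall nim-sum is X = 1. A row of size p has a winning move iff p XOR X < p (reduce it to p XOR X).
  5: 5 XOR 1 = 4 < 5 — winning move (to 4).
  8: 8 XOR 1 = 9 ≥ 8 — no move.
  12: 12 XOR 1 = 13 ≥ 12 — no move.
That gives 1 winning move.

1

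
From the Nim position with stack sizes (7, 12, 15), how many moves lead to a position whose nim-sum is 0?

3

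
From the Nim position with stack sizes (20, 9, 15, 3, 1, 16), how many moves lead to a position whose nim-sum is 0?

Nim-sum: 20 ^ 9 ^ 15 ^ 3 ^ 1 ^ 16 = 0.
The nim-sum is already 0, so every move leaves a nonzero nim-sum — there are no winning moves.

0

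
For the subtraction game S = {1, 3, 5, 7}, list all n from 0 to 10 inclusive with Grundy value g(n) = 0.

0, 2, 4, 6, 8, 10

Grundy values for subtraction set {1, 3, 5, 7}:
g(0) = mex{} = 0
g(1) = mex{0} = 1
g(2) = mex{1} = 0
g(3) = mex{0} = 1
g(4) = mex{1} = 0
g(5) = mex{0} = 1
g(6) = mex{1} = 0
g(7) = mex{0} = 1
g(8) = mex{1} = 0
g(9) = mex{0} = 1
g(10) = mex{1} = 0
The P-positions (g = 0) in 0..10 are 0, 2, 4, 6, 8, 10.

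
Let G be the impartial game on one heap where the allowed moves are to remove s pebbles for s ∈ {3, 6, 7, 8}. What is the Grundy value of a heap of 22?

Build the Grundy sequence with g(k) = mex{g(k−s) : s ∈ {3, 6, 7, 8}, s ≤ k}:
k:     0  1  2  3  4  5  6  7  8  9 10 11 12 13 14 15 16 17 18 19 20 21 22
g(k):  0  0  0  1  1  1  2  2  2  3  3  0  0  0  1  1  1  2  2  2  3  3  0
So g(22) = 0.

0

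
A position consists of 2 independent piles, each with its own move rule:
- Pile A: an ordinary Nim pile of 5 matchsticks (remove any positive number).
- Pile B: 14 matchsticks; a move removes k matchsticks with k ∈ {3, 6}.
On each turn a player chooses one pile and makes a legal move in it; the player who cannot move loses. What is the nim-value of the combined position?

4

Pile A is a plain Nim pile of size 5, so its Grundy value is 5.
Grundy values for pile B (subtraction set {3, 6}):
k:     0  1  2  3  4  5  6  7  8  9 10 11 12 13 14
g(k):  0  0  0  1  1  1  2  2  2  0  0  0  1  1  1
So g(14) = 1.
The value of a disjunctive sum is the nim-sum of the parts.
Combined value = 5 XOR 1 = 4.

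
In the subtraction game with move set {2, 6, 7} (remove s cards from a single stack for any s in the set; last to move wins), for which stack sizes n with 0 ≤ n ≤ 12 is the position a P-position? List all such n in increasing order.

0, 1, 4, 5, 9

Build the Grundy sequence with g(k) = mex{g(k−s) : s ∈ {2, 6, 7}, s ≤ k}:
g(0) = mex{} = 0
g(1) = mex{} = 0
g(2) = mex{0} = 1
g(3) = mex{0} = 1
g(4) = mex{1} = 0
g(5) = mex{1} = 0
g(6) = mex{0} = 1
g(7) = mex{0} = 1
g(8) = mex{0,1} = 2
g(9) = mex{1} = 0
g(10) = mex{0,1,2} = 3
g(11) = mex{0} = 1
g(12) = mex{0,1,3} = 2
The P-positions (g = 0) in 0..12 are 0, 1, 4, 5, 9.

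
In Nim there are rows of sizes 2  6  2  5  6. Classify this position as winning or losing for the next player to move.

Winning position

Nim-sum: 2 XOR 6 XOR 2 XOR 5 XOR 6 = 5.
The nim-sum is 5 ≠ 0, so this is an N-position: the player to move can win.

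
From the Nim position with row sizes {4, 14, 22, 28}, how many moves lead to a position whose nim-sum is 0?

0

In binary:
  00100  (4)
  01110  (14)
  10110  (22)
  11100  (28)
  -----
  00000  (0)
The nim-sum is already 0, so every move leaves a nonzero nim-sum — there are no winning moves.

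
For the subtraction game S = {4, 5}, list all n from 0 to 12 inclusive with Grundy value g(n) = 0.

Build the Grundy sequence with g(k) = mex{g(k−s) : s ∈ {4, 5}, s ≤ k}:
k:     0  1  2  3  4  5  6  7  8  9 10 11 12
g(k):  0  0  0  0  1  1  1  1  2  0  0  0  0
The P-positions (g = 0) in 0..12 are 0, 1, 2, 3, 9, 10, 11, 12.

0, 1, 2, 3, 9, 10, 11, 12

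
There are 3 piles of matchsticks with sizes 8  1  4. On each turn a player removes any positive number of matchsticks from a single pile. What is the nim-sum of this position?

Bitwise XOR of the heap sizes:
  1000  (8)
  0001  (1)
  0100  (4)
  ----
  1101  (13)

13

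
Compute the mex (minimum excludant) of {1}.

0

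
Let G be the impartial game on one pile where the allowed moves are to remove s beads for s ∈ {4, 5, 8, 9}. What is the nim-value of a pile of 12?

3

Compute g(0), g(1), … for moves {4, 5, 8, 9}:
g(0) = mex{} = 0
g(1) = mex{} = 0
g(2) = mex{} = 0
g(3) = mex{} = 0
g(4) = mex{0} = 1
g(5) = mex{0} = 1
g(6) = mex{0} = 1
g(7) = mex{0} = 1
g(8) = mex{0,1} = 2
g(9) = mex{0,1} = 2
g(10) = mex{0,1} = 2
g(11) = mex{0,1} = 2
g(12) = mex{0,1,2} = 3
So g(12) = 3.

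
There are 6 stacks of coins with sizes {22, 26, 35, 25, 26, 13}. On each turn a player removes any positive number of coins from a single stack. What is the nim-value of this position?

33

Compute the nim-sum pairwise:
22 ⊕ 26 = 12
12 ⊕ 35 = 47
47 ⊕ 25 = 54
54 ⊕ 26 = 44
44 ⊕ 13 = 33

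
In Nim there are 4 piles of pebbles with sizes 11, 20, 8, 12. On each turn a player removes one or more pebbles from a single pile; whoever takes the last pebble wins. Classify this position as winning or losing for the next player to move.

Winning position

Nim-sum: 11 ^ 20 ^ 8 ^ 12 = 27.
The nim-sum is 27 ≠ 0, so this is an N-position: the player to move can win.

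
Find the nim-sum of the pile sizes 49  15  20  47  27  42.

52

Bitwise XOR of the heap sizes:
  110001  (49)
  001111  (15)
  010100  (20)
  101111  (47)
  011011  (27)
  101010  (42)
  ------
  110100  (52)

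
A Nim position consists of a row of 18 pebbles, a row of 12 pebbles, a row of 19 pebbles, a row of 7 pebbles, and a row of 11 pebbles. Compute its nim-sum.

1

Compute the nim-sum pairwise:
18 ⊕ 12 = 30
30 ⊕ 19 = 13
13 ⊕ 7 = 10
10 ⊕ 11 = 1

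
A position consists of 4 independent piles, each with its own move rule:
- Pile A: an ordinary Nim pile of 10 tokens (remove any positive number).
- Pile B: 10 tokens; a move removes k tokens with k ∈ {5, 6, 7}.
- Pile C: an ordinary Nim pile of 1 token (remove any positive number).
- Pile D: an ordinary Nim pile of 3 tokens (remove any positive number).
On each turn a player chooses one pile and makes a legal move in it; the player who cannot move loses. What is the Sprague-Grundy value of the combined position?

10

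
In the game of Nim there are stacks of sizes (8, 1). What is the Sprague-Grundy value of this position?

Bitwise XOR of the heap sizes:
  1000  (8)
  0001  (1)
  ----
  1001  (9)

9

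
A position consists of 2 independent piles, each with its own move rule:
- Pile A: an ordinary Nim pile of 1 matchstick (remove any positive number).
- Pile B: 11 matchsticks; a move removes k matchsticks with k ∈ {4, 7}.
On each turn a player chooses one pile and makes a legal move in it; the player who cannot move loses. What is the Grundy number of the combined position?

Pile A is a plain Nim pile of size 1, so its Grundy value is 1.
Grundy values for pile B (subtraction set {4, 7}):
k:     0  1  2  3  4  5  6  7  8  9 10 11
g(k):  0  0  0  0  1  1  1  1  2  2  2  0
So g(11) = 0.
By the Sprague-Grundy theorem, the Grundy value of a sum of independent games is the XOR of the component values.
Combined value = 1 XOR 0 = 1.

1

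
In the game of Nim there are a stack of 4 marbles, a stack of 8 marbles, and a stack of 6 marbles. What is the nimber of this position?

Compute the nim-sum pairwise:
4 XOR 8 = 12
12 XOR 6 = 10

10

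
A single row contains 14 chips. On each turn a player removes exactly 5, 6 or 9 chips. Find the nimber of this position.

0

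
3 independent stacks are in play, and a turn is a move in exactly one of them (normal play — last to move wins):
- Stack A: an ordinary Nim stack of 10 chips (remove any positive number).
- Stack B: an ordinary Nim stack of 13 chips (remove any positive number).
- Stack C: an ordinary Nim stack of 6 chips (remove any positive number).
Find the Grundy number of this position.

Stack A is a plain Nim stack of size 10, so its Grundy value is 10.
Stack B is a plain Nim stack of size 13, so its Grundy value is 13.
Stack C is a plain Nim stack of size 6, so its Grundy value is 6.
By the Sprague-Grundy theorem, the Grundy value of a sum of independent games is the XOR of the component values.
Combined value = 10 ⊕ 13 ⊕ 6 = 1.

1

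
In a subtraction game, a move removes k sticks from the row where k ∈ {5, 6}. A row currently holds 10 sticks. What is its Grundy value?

2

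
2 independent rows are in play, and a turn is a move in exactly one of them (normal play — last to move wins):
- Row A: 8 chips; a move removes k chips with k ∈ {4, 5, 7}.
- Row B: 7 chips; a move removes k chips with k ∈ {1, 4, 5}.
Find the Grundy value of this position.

1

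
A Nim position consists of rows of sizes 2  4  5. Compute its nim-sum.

Compute the nim-sum pairwise:
2 ^ 4 = 6
6 ^ 5 = 3

3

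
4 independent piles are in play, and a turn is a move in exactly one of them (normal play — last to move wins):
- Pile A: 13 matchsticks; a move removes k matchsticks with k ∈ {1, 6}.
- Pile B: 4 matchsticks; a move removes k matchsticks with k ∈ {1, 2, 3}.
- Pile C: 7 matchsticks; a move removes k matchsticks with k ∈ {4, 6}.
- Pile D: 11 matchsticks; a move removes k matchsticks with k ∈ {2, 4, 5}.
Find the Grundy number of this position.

1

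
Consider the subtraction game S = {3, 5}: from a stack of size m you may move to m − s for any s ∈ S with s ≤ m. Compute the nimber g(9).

Build the Grundy sequence with g(k) = mex{g(k−s) : s ∈ {3, 5}, s ≤ k}:
g(0) = mex{} = 0
g(1) = mex{} = 0
g(2) = mex{} = 0
g(3) = mex{0} = 1
g(4) = mex{0} = 1
g(5) = mex{0} = 1
g(6) = mex{0,1} = 2
g(7) = mex{0,1} = 2
g(8) = mex{1} = 0
g(9) = mex{1,2} = 0
So g(9) = 0.

0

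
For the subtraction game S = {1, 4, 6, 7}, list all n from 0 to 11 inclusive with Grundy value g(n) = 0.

Grundy values for subtraction set {1, 4, 6, 7}:
k:     0  1  2  3  4  5  6  7  8  9 10 11
g(k):  0  1  0  1  2  0  1  2  3  2  0  1
The P-positions (g = 0) in 0..11 are 0, 2, 5, 10.

0, 2, 5, 10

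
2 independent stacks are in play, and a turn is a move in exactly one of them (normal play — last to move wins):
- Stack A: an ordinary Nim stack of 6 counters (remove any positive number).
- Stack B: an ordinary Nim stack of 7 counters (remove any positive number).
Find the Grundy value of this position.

Stack A is a plain Nim stack of size 6, so its Grundy value is 6.
Stack B is a plain Nim stack of size 7, so its Grundy value is 7.
The value of a disjunctive sum is the nim-sum of the parts.
Combined value = 6 XOR 7 = 1.

1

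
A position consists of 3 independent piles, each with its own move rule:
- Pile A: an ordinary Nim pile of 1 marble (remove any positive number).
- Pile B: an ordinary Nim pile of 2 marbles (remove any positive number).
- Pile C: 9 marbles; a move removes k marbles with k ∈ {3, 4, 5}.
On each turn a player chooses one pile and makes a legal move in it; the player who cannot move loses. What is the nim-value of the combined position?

Pile A is a plain Nim pile of size 1, so its Grundy value is 1.
Pile B is a plain Nim pile of size 2, so its Grundy value is 2.
For pile C, compute g(0), g(1), … with moves {3, 4, 5}:
g(0) = mex{} = 0
g(1) = mex{} = 0
g(2) = mex{} = 0
g(3) = mex{0} = 1
g(4) = mex{0} = 1
g(5) = mex{0} = 1
g(6) = mex{0,1} = 2
g(7) = mex{0,1} = 2
g(8) = mex{1} = 0
g(9) = mex{1,2} = 0
So g(9) = 0.
The value of a disjunctive sum is the nim-sum of the parts.
Combined value = 1 ⊕ 2 ⊕ 0 = 3.

3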